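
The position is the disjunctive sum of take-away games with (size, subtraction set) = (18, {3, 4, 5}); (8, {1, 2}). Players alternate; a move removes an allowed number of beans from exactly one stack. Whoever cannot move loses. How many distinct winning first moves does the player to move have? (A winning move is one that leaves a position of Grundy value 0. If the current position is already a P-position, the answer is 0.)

3

Stack A, S = {3, 4, 5}:
n :  0  1  2  3  4  5  6  7  8  9 10 11 12 13 14 15 16 17 18
G :  0  0  0  1  1  1  2  2  0  0  0  1  1  1  2  2  0  0  0
G_A(18) = 0.
Stack B, S = {1, 2}:
n : 0 1 2 3 4 5 6 7 8
G : 0 1 2 0 1 2 0 1 2
G_B(8) = 2.
Combined Grundy value = 0 ⊕ 2 = 2.
A winning move leaves total XOR = 0, i.e. changes one component's Grundy value g to g ⊕ X where X is the current total.
Stack A: need g' = 0⊕2 = 2. Options: 18−3→G=2, 18−4→G=2, 18−5→G=1. Hits: 2.
Stack B: need g' = 2⊕2 = 0. Options: 8−1→G=1, 8−2→G=0. Hits: 1.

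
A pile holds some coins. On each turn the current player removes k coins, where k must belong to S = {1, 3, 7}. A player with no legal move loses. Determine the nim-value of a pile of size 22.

G(0) = 0
G(1) = mex{0} = 1
G(2) = mex{1} = 0
G(3) = mex{0,0} = 1
G(4) = mex{1,1} = 0
G(5) = mex{0,0} = 1
G(6) = mex{1,1} = 0
G(7) = mex{0,0,0} = 1
G(8) = mex{1,1,1} = 0
G(9) = mex{0,0,0} = 1
G(10) = mex{1,1,1} = 0
G(11) = mex{0,0,0} = 1
G(12) = mex{1,1,1} = 0
G(13) = mex{0,0,0} = 1
G(14) = mex{1,1,1} = 0
G(15) = mex{0,0,0} = 1
G(16) = mex{1,1,1} = 0
G(17) = mex{0,0,0} = 1
G(18) = mex{1,1,1} = 0
G(19) = mex{0,0,0} = 1
G(20) = mex{1,1,1} = 0
G(21) = mex{0,0,0} = 1
G(22) = mex{1,1,1} = 0

0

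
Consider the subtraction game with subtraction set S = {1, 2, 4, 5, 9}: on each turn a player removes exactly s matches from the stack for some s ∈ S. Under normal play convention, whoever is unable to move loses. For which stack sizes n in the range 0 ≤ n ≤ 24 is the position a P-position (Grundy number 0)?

0, 3, 6, 13, 16, 19

G(0) = 0
G(1) = mex{0} = 1
G(2) = mex{1,0} = 2
G(3) = mex{2,1} = 0
G(4) = mex{0,2,0} = 1
G(5) = mex{1,0,1,0} = 2
G(6) = mex{2,1,2,1} = 0
G(7) = mex{0,2,0,2} = 1
G(8) = mex{1,0,1,0} = 2
G(9) = mex{2,1,2,1,0} = 3
G(10) = mex{3,2,0,2,1} = 4
G(11) = mex{4,3,1,0,2} = 5
G(12) = mex{5,4,2,1,0} = 3
G(13) = mex{3,5,3,2,1} = 0
G(14) = mex{0,3,4,3,2} = 1
G(15) = mex{1,0,5,4,0} = 2
G(16) = mex{2,1,3,5,1} = 0
G(17) = mex{0,2,0,3,2} = 1
G(18) = mex{1,0,1,0,3} = 2
G(19) = mex{2,1,2,1,4} = 0
G(20) = mex{0,2,0,2,5} = 1
G(21) = mex{1,0,1,0,3} = 2
G(22) = mex{2,1,2,1,0} = 3
G(23) = mex{3,2,0,2,1} = 4
G(24) = mex{4,3,1,0,2} = 5
P-positions are exactly the n with G(n) = 0.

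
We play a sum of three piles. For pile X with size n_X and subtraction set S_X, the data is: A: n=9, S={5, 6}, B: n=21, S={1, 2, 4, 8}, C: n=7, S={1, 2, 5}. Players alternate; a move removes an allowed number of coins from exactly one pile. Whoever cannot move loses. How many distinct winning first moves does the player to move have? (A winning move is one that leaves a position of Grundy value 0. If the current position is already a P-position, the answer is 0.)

Pile A, S = {5, 6}:
G(0) = 0
G(1) = mex{} = 0
G(2) = mex{} = 0
G(3) = mex{} = 0
G(4) = mex{} = 0
G(5) = mex{0} = 1
G(6) = mex{0,0} = 1
G(7) = mex{0,0} = 1
G(8) = mex{0,0} = 1
G(9) = mex{0,0} = 1
G_A(9) = 1.
Pile B, S = {1, 2, 4, 8}:
n :  0  1  2  3  4  5  6  7  8  9 10 11 12 13 14 15 16 17 18 19 20 21
G :  0  1  2  0  1  2  0  1  2  0  1  2  0  1  2  0  1  2  0  1  2  0
G_B(21) = 0.
Pile C, S = {1, 2, 5}:
G(0) = 0
G(1) = mex{0} = 1
G(2) = mex{1,0} = 2
G(3) = mex{2,1} = 0
G(4) = mex{0,2} = 1
G(5) = mex{1,0,0} = 2
G(6) = mex{2,1,1} = 0
G(7) = mex{0,2,2} = 1
G_C(7) = 1.
Combined Grundy value = 1 ⊕ 0 ⊕ 1 = 0.
A winning move leaves total XOR = 0, i.e. changes one component's Grundy value g to g ⊕ X where X is the current total.
Pile A: target g' = 1⊕0 = 1, but every legal move changes the Grundy value (mex property), so 0 moves.
Pile B: target g' = 0⊕0 = 0, but every legal move changes the Grundy value (mex property), so 0 moves.
Pile C: target g' = 1⊕0 = 1, but every legal move changes the Grundy value (mex property), so 0 moves.

0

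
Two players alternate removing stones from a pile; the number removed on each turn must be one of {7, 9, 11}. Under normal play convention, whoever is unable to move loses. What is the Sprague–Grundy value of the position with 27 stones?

1

n :  0  1  2  3  4  5  6  7  8  9 10 11 12 13 14 15 16 17 18 19 20 21 22 23 24 25 26 27
G :  0  0  0  0  0  0  0  1  1  1  1  1  1  1  2  2  2  2  0  0  0  0  0  0  0  1  1  1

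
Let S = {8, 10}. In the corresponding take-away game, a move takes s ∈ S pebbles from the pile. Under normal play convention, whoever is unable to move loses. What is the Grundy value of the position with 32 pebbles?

G(0) = 0
G(1) = mex{} = 0
G(2) = mex{} = 0
G(3) = mex{} = 0
G(4) = mex{} = 0
G(5) = mex{} = 0
G(6) = mex{} = 0
G(7) = mex{} = 0
G(8) = mex{0} = 1
G(9) = mex{0} = 1
G(10) = mex{0,0} = 1
G(11) = mex{0,0} = 1
G(12) = mex{0,0} = 1
G(13) = mex{0,0} = 1
G(14) = mex{0,0} = 1
G(15) = mex{0,0} = 1
G(16) = mex{1,0} = 2
G(17) = mex{1,0} = 2
G(18) = mex{1,1} = 0
G(19) = mex{1,1} = 0
G(20) = mex{1,1} = 0
G(21) = mex{1,1} = 0
G(22) = mex{1,1} = 0
G(23) = mex{1,1} = 0
G(24) = mex{2,1} = 0
G(25) = mex{2,1} = 0
G(26) = mex{0,2} = 1
G(27) = mex{0,2} = 1
G(28) = mex{0,0} = 1
G(29) = mex{0,0} = 1
G(30) = mex{0,0} = 1
G(31) = mex{0,0} = 1
G(32) = mex{0,0} = 1

1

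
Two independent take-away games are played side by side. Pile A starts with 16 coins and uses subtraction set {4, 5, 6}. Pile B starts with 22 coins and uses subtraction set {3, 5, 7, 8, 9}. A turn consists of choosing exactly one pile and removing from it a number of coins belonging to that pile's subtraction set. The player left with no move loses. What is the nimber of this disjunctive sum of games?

Pile A, S = {4, 5, 6}:
G(0) = 0
G(1) = mex{} = 0
G(2) = mex{} = 0
G(3) = mex{} = 0
G(4) = mex{0} = 1
G(5) = mex{0,0} = 1
G(6) = mex{0,0,0} = 1
G(7) = mex{0,0,0} = 1
G(8) = mex{1,0,0} = 2
G(9) = mex{1,1,0} = 2
G(10) = mex{1,1,1} = 0
G(11) = mex{1,1,1} = 0
G(12) = mex{2,1,1} = 0
G(13) = mex{2,2,1} = 0
G(14) = mex{0,2,2} = 1
G(15) = mex{0,0,2} = 1
G(16) = mex{0,0,0} = 1
G_A(16) = 1.
Pile B, S = {3, 5, 7, 8, 9}:
n :  0  1  2  3  4  5  6  7  8  9 10 11 12 13 14 15 16 17 18 19 20 21 22
G :  0  0  0  1  1  1  2  2  2  3  3  3  0  0  0  1  1  1  2  2  2  3  3
G_B(22) = 3.
Combined Grundy value = 1 ⊕ 3 = 2.

2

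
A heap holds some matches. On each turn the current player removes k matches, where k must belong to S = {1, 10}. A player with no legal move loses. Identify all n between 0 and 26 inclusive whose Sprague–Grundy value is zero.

G(0) = 0
G(1) = mex{0} = 1
G(2) = mex{1} = 0
G(3) = mex{0} = 1
G(4) = mex{1} = 0
G(5) = mex{0} = 1
G(6) = mex{1} = 0
G(7) = mex{0} = 1
G(8) = mex{1} = 0
G(9) = mex{0} = 1
G(10) = mex{1,0} = 2
G(11) = mex{2,1} = 0
G(12) = mex{0,0} = 1
G(13) = mex{1,1} = 0
G(14) = mex{0,0} = 1
G(15) = mex{1,1} = 0
G(16) = mex{0,0} = 1
G(17) = mex{1,1} = 0
G(18) = mex{0,0} = 1
G(19) = mex{1,1} = 0
G(20) = mex{0,2} = 1
G(21) = mex{1,0} = 2
G(22) = mex{2,1} = 0
G(23) = mex{0,0} = 1
G(24) = mex{1,1} = 0
G(25) = mex{0,0} = 1
G(26) = mex{1,1} = 0
P-positions are exactly the n with G(n) = 0.

0, 2, 4, 6, 8, 11, 13, 15, 17, 19, 22, 24, 26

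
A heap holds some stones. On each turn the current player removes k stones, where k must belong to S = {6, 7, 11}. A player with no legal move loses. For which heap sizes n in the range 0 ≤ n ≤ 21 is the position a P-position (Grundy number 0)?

G(0) = 0
G(1) = mex{} = 0
G(2) = mex{} = 0
G(3) = mex{} = 0
G(4) = mex{} = 0
G(5) = mex{} = 0
G(6) = mex{0} = 1
G(7) = mex{0,0} = 1
G(8) = mex{0,0} = 1
G(9) = mex{0,0} = 1
G(10) = mex{0,0} = 1
G(11) = mex{0,0,0} = 1
G(12) = mex{1,0,0} = 2
G(13) = mex{1,1,0} = 2
G(14) = mex{1,1,0} = 2
G(15) = mex{1,1,0} = 2
G(16) = mex{1,1,0} = 2
G(17) = mex{1,1,1} = 0
G(18) = mex{2,1,1} = 0
G(19) = mex{2,2,1} = 0
G(20) = mex{2,2,1} = 0
G(21) = mex{2,2,1} = 0
P-positions are exactly the n with G(n) = 0.

0, 1, 2, 3, 4, 5, 17, 18, 19, 20, 21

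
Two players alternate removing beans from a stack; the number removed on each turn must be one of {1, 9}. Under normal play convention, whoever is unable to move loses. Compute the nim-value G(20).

G(0) = 0
G(1) = mex{0} = 1
G(2) = mex{1} = 0
G(3) = mex{0} = 1
G(4) = mex{1} = 0
G(5) = mex{0} = 1
G(6) = mex{1} = 0
G(7) = mex{0} = 1
G(8) = mex{1} = 0
G(9) = mex{0,0} = 1
G(10) = mex{1,1} = 0
G(11) = mex{0,0} = 1
G(12) = mex{1,1} = 0
G(13) = mex{0,0} = 1
G(14) = mex{1,1} = 0
G(15) = mex{0,0} = 1
G(16) = mex{1,1} = 0
G(17) = mex{0,0} = 1
G(18) = mex{1,1} = 0
G(19) = mex{0,0} = 1
G(20) = mex{1,1} = 0

0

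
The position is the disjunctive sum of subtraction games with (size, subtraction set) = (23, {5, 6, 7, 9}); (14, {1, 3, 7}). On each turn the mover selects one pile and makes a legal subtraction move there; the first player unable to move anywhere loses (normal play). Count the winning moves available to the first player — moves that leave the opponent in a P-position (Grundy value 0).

7

Pile A, S = {5, 6, 7, 9}:
G(0) = 0
G(1) = mex{} = 0
G(2) = mex{} = 0
G(3) = mex{} = 0
G(4) = mex{} = 0
G(5) = mex{0} = 1
G(6) = mex{0,0} = 1
G(7) = mex{0,0,0} = 1
G(8) = mex{0,0,0} = 1
G(9) = mex{0,0,0,0} = 1
G(10) = mex{1,0,0,0} = 2
G(11) = mex{1,1,0,0} = 2
G(12) = mex{1,1,1,0} = 2
G(13) = mex{1,1,1,0} = 2
G(14) = mex{1,1,1,1} = 0
G(15) = mex{2,1,1,1} = 0
G(16) = mex{2,2,1,1} = 0
G(17) = mex{2,2,2,1} = 0
G(18) = mex{2,2,2,1} = 0
G(19) = mex{0,2,2,2} = 1
G(20) = mex{0,0,2,2} = 1
G(21) = mex{0,0,0,2} = 1
G(22) = mex{0,0,0,2} = 1
G(23) = mex{0,0,0,0} = 1
G_A(23) = 1.
Pile B, S = {1, 3, 7}:
n :  0  1  2  3  4  5  6  7  8  9 10 11 12 13 14
G :  0  1  0  1  0  1  0  1  0  1  0  1  0  1  0
G_B(14) = 0.
Combined Grundy value = 1 ⊕ 0 = 1.
A winning move leaves total XOR = 0, i.e. changes one component's Grundy value g to g ⊕ X where X is the current total.
Pile A: need g' = 1⊕1 = 0. Options: 23−5→G=0, 23−6→G=0, 23−7→G=0, 23−9→G=0. Hits: 4.
Pile B: need g' = 0⊕1 = 1. Options: 14−1→G=1, 14−3→G=1, 14−7→G=1. Hits: 3.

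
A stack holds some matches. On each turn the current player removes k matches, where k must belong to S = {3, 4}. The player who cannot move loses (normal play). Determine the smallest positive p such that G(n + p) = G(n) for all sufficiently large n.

7

G(0) = 0
G(1) = mex{} = 0
G(2) = mex{} = 0
G(3) = mex{0} = 1
G(4) = mex{0,0} = 1
G(5) = mex{0,0} = 1
G(6) = mex{1,0} = 2
G(7) = mex{1,1} = 0
G(8) = mex{1,1} = 0
G(9) = mex{2,1} = 0
G(10) = mex{0,2} = 1
G(11) = mex{0,0} = 1
G(12) = mex{0,0} = 1
G(13) = mex{1,0} = 2
G(14) = mex{1,1} = 0
G(15) = mex{1,1} = 0
G(n+7) = G(n) holds for n = 0,…,3 (a full window of length max(S) = 4), so the sequence is purely periodic with period 7.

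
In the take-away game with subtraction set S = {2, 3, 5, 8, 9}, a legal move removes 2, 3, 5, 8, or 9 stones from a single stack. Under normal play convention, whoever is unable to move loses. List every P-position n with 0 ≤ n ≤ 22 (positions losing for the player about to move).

n :  0  1  2  3  4  5  6  7  8  9 10 11 12 13 14 15 16 17 18 19 20 21 22
G :  0  0  1  1  2  2  3  0  4  1  3  0  4  1  5  2  2  0  0  1  1  3  2
P-positions are exactly the n with G(n) = 0.

0, 1, 7, 11, 17, 18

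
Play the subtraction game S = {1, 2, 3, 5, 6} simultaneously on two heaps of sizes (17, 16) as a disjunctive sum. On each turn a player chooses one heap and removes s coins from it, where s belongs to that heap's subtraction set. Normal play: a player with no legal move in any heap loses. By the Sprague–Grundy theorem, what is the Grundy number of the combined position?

All heaps use S = {1, 2, 3, 5, 6}:
n :  0  1  2  3  4  5  6  7  8  9 10 11 12 13 14 15 16 17
G :  0  1  2  3  0  1  2  3  0  1  2  3  0  1  2  3  0  1
Heap A: G(17) = 1.
Heap B: G(16) = 0.
Combined Grundy value = 1 ⊕ 0 = 1.

1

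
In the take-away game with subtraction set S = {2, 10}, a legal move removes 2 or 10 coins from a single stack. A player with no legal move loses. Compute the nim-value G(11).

G(0) = 0
G(1) = mex{} = 0
G(2) = mex{0} = 1
G(3) = mex{0} = 1
G(4) = mex{1} = 0
G(5) = mex{1} = 0
G(6) = mex{0} = 1
G(7) = mex{0} = 1
G(8) = mex{1} = 0
G(9) = mex{1} = 0
G(10) = mex{0,0} = 1
G(11) = mex{0,0} = 1

1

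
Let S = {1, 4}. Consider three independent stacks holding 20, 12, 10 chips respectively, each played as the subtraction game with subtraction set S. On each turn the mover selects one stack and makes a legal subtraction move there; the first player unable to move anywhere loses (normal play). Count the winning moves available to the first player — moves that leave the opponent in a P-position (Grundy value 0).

0

All stacks use S = {1, 4}:
n :  0  1  2  3  4  5  6  7  8  9 10 11 12 13 14 15 16 17 18 19 20
G :  0  1  0  1  2  0  1  0  1  2  0  1  0  1  2  0  1  0  1  2  0
Stack A: G(20) = 0.
Stack B: G(12) = 0.
Stack C: G(10) = 0.
Combined Grundy value = 0 ⊕ 0 ⊕ 0 = 0.
A winning move leaves total XOR = 0, i.e. changes one component's Grundy value g to g ⊕ X where X is the current total.
Stack A: target g' = 0⊕0 = 0, but every legal move changes the Grundy value (mex property), so 0 moves.
Stack B: target g' = 0⊕0 = 0, but every legal move changes the Grundy value (mex property), so 0 moves.
Stack C: target g' = 0⊕0 = 0, but every legal move changes the Grundy value (mex property), so 0 moves.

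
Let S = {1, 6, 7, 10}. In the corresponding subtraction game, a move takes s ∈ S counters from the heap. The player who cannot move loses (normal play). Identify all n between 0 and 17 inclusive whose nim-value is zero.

0, 2, 4, 13, 15, 17

n :  0  1  2  3  4  5  6  7  8  9 10 11 12 13 14 15 16 17
G :  0  1  0  1  0  1  2  3  2  3  2  3  4  0  1  0  1  0
P-positions are exactly the n with G(n) = 0.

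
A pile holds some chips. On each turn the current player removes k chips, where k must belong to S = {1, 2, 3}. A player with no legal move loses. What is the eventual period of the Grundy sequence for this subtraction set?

4

n :  0  1  2  3  4  5  6  7  8  9 10 11 12 13 14
G :  0  1  2  3  0  1  2  3  0  1  2  3  0  1  2
G(n+4) = G(n) holds for n = 0,…,2 (a full window of length max(S) = 3), so the sequence is purely periodic with period 4.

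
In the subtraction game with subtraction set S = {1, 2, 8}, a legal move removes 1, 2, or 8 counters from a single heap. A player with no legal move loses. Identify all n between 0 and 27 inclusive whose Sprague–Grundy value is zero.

n :  0  1  2  3  4  5  6  7  8  9 10 11 12 13 14 15 16 17 18 19 20 21 22 23 24 25 26 27
G :  0  1  2  0  1  2  0  1  2  0  1  2  0  1  2  0  1  2  0  1  2  0  1  2  0  1  2  0
P-positions are exactly the n with G(n) = 0.

0, 3, 6, 9, 12, 15, 18, 21, 24, 27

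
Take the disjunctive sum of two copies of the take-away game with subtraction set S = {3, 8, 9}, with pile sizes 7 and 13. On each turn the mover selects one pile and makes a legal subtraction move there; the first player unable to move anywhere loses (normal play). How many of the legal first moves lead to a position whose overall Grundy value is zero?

0

All piles use S = {3, 8, 9}:
n :  0  1  2  3  4  5  6  7  8  9 10 11 12 13
G :  0  0  0  1  1  1  0  0  2  1  1  3  0  0
Pile A: G(7) = 0.
Pile B: G(13) = 0.
Combined Grundy value = 0 ⊕ 0 = 0.
A winning move leaves total XOR = 0, i.e. changes one component's Grundy value g to g ⊕ X where X is the current total.
Pile A: target g' = 0⊕0 = 0, but every legal move changes the Grundy value (mex property), so 0 moves.
Pile B: target g' = 0⊕0 = 0, but every legal move changes the Grundy value (mex property), so 0 moves.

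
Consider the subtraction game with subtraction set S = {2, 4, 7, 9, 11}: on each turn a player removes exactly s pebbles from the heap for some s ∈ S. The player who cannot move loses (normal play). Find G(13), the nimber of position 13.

n :  0  1  2  3  4  5  6  7  8  9 10 11 12 13
G :  0  0  1  1  2  2  0  3  1  4  2  5  3  3

3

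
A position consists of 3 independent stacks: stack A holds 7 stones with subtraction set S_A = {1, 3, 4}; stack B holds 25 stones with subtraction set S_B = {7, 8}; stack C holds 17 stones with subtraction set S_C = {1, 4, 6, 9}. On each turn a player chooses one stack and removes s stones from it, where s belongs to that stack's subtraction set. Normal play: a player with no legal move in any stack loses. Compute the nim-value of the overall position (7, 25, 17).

Stack A, S = {1, 3, 4}:
n : 0 1 2 3 4 5 6 7
G : 0 1 0 1 2 3 2 0
G_A(7) = 0.
Stack B, S = {7, 8}:
n :  0  1  2  3  4  5  6  7  8  9 10 11 12 13 14 15 16 17 18 19 20 21 22 23 24 25
G :  0  0  0  0  0  0  0  1  1  1  1  1  1  1  2  0  0  0  0  0  0  0  1  1  1  1
G_B(25) = 1.
Stack C, S = {1, 4, 6, 9}:
G(0) = 0
G(1) = mex{0} = 1
G(2) = mex{1} = 0
G(3) = mex{0} = 1
G(4) = mex{1,0} = 2
G(5) = mex{2,1} = 0
G(6) = mex{0,0,0} = 1
G(7) = mex{1,1,1} = 0
G(8) = mex{0,2,0} = 1
G(9) = mex{1,0,1,0} = 2
G(10) = mex{2,1,2,1} = 0
G(11) = mex{0,0,0,0} = 1
G(12) = mex{1,1,1,1} = 0
G(13) = mex{0,2,0,2} = 1
G(14) = mex{1,0,1,0} = 2
G(15) = mex{2,1,2,1} = 0
G(16) = mex{0,0,0,0} = 1
G(17) = mex{1,1,1,1} = 0
G_C(17) = 0.
Combined Grundy value = 0 ⊕ 1 ⊕ 0 = 1.

1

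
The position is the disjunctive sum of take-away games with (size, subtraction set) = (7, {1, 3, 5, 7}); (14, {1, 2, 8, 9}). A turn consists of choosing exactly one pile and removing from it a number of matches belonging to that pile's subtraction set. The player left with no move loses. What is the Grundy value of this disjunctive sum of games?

0

Pile A, S = {1, 3, 5, 7}:
n : 0 1 2 3 4 5 6 7
G : 0 1 0 1 0 1 0 1
G_A(7) = 1.
Pile B, S = {1, 2, 8, 9}:
G(0) = 0
G(1) = mex{0} = 1
G(2) = mex{1,0} = 2
G(3) = mex{2,1} = 0
G(4) = mex{0,2} = 1
G(5) = mex{1,0} = 2
G(6) = mex{2,1} = 0
G(7) = mex{0,2} = 1
G(8) = mex{1,0,0} = 2
G(9) = mex{2,1,1,0} = 3
G(10) = mex{3,2,2,1} = 0
G(11) = mex{0,3,0,2} = 1
G(12) = mex{1,0,1,0} = 2
G(13) = mex{2,1,2,1} = 0
G(14) = mex{0,2,0,2} = 1
G_B(14) = 1.
Combined Grundy value = 1 ⊕ 1 = 0.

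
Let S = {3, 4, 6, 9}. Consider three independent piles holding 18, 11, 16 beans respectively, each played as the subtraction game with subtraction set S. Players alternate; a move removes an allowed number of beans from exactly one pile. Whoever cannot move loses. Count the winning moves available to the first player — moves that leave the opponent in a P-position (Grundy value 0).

0

All piles use S = {3, 4, 6, 9}:
G(0) = 0
G(1) = mex{} = 0
G(2) = mex{} = 0
G(3) = mex{0} = 1
G(4) = mex{0,0} = 1
G(5) = mex{0,0} = 1
G(6) = mex{1,0,0} = 2
G(7) = mex{1,1,0} = 2
G(8) = mex{1,1,0} = 2
G(9) = mex{2,1,1,0} = 3
G(10) = mex{2,2,1,0} = 3
G(11) = mex{2,2,1,0} = 3
G(12) = mex{3,2,2,1} = 0
G(13) = mex{3,3,2,1} = 0
G(14) = mex{3,3,2,1} = 0
G(15) = mex{0,3,3,2} = 1
G(16) = mex{0,0,3,2} = 1
G(17) = mex{0,0,3,2} = 1
G(18) = mex{1,0,0,3} = 2
Pile A: G(18) = 2.
Pile B: G(11) = 3.
Pile C: G(16) = 1.
Combined Grundy value = 2 ⊕ 3 ⊕ 1 = 0.
A winning move leaves total XOR = 0, i.e. changes one component's Grundy value g to g ⊕ X where X is the current total.
Pile A: target g' = 2⊕0 = 2, but every legal move changes the Grundy value (mex property), so 0 moves.
Pile B: target g' = 3⊕0 = 3, but every legal move changes the Grundy value (mex property), so 0 moves.
Pile C: target g' = 1⊕0 = 1, but every legal move changes the Grundy value (mex property), so 0 moves.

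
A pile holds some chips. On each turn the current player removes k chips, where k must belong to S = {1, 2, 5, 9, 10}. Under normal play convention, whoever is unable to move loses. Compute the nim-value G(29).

1

n :  0  1  2  3  4  5  6  7  8  9 10 11 12 13 14 15 16 17 18 19 20 21 22 23 24 25 26 27 28 29
G :  0  1  2  0  1  2  0  1  2  3  4  5  3  4  0  1  2  0  1  2  0  1  2  3  4  5  3  4  0  1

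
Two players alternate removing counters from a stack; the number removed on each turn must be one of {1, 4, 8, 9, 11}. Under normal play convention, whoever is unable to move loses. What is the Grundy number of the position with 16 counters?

n :  0  1  2  3  4  5  6  7  8  9 10 11 12 13 14 15 16
G :  0  1  0  1  2  0  1  0  1  2  3  2  0  1  2  3  2

2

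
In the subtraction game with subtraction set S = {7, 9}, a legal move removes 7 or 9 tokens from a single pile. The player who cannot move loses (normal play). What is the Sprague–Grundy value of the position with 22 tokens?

n :  0  1  2  3  4  5  6  7  8  9 10 11 12 13 14 15 16 17 18 19 20 21 22
G :  0  0  0  0  0  0  0  1  1  1  1  1  1  1  2  2  0  0  0  0  0  0  0

0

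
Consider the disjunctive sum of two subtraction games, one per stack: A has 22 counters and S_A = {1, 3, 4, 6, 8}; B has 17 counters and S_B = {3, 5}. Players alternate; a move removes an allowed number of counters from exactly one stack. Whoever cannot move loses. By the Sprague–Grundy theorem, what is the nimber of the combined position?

1

Stack A, S = {1, 3, 4, 6, 8}:
n :  0  1  2  3  4  5  6  7  8  9 10 11 12 13 14 15 16 17 18 19 20 21 22
G :  0  1  0  1  2  3  2  0  1  0  1  2  3  2  0  1  0  1  2  3  2  0  1
G_A(22) = 1.
Stack B, S = {3, 5}:
n :  0  1  2  3  4  5  6  7  8  9 10 11 12 13 14 15 16 17
G :  0  0  0  1  1  1  2  2  0  0  0  1  1  1  2  2  0  0
G_B(17) = 0.
Combined Grundy value = 1 ⊕ 0 = 1.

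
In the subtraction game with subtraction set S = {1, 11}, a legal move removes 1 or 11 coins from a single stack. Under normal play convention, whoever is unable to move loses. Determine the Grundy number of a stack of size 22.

G(0) = 0
G(1) = mex{0} = 1
G(2) = mex{1} = 0
G(3) = mex{0} = 1
G(4) = mex{1} = 0
G(5) = mex{0} = 1
G(6) = mex{1} = 0
G(7) = mex{0} = 1
G(8) = mex{1} = 0
G(9) = mex{0} = 1
G(10) = mex{1} = 0
G(11) = mex{0,0} = 1
G(12) = mex{1,1} = 0
G(13) = mex{0,0} = 1
G(14) = mex{1,1} = 0
G(15) = mex{0,0} = 1
G(16) = mex{1,1} = 0
G(17) = mex{0,0} = 1
G(18) = mex{1,1} = 0
G(19) = mex{0,0} = 1
G(20) = mex{1,1} = 0
G(21) = mex{0,0} = 1
G(22) = mex{1,1} = 0

0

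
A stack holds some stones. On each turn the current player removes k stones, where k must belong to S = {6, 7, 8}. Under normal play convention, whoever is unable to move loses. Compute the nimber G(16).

0

G(0) = 0
G(1) = mex{} = 0
G(2) = mex{} = 0
G(3) = mex{} = 0
G(4) = mex{} = 0
G(5) = mex{} = 0
G(6) = mex{0} = 1
G(7) = mex{0,0} = 1
G(8) = mex{0,0,0} = 1
G(9) = mex{0,0,0} = 1
G(10) = mex{0,0,0} = 1
G(11) = mex{0,0,0} = 1
G(12) = mex{1,0,0} = 2
G(13) = mex{1,1,0} = 2
G(14) = mex{1,1,1} = 0
G(15) = mex{1,1,1} = 0
G(16) = mex{1,1,1} = 0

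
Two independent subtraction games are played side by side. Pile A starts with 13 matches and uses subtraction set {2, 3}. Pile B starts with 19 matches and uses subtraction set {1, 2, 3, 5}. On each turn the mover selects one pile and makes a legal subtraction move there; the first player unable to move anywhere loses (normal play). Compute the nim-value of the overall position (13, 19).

Pile A, S = {2, 3}:
G(0) = 0
G(1) = mex{} = 0
G(2) = mex{0} = 1
G(3) = mex{0,0} = 1
G(4) = mex{1,0} = 2
G(5) = mex{1,1} = 0
G(6) = mex{2,1} = 0
G(7) = mex{0,2} = 1
G(8) = mex{0,0} = 1
G(9) = mex{1,0} = 2
G(10) = mex{1,1} = 0
G(11) = mex{2,1} = 0
G(12) = mex{0,2} = 1
G(13) = mex{0,0} = 1
G_A(13) = 1.
Pile B, S = {1, 2, 3, 5}:
n :  0  1  2  3  4  5  6  7  8  9 10 11 12 13 14 15 16 17 18 19
G :  0  1  2  3  0  1  2  3  0  1  2  3  0  1  2  3  0  1  2  3
G_B(19) = 3.
Combined Grundy value = 1 ⊕ 3 = 2.

2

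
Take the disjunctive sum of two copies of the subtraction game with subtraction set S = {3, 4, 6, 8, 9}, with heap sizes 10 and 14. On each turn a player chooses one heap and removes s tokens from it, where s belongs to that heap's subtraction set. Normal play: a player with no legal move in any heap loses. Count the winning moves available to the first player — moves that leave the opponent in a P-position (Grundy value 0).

4

All heaps use S = {3, 4, 6, 8, 9}:
n :  0  1  2  3  4  5  6  7  8  9 10 11 12 13 14
G :  0  0  0  1  1  1  2  2  2  3  3  3  0  0  0
Heap A: G(10) = 3.
Heap B: G(14) = 0.
Combined Grundy value = 3 ⊕ 0 = 3.
A winning move leaves total XOR = 0, i.e. changes one component's Grundy value g to g ⊕ X where X is the current total.
Heap A: need g' = 3⊕3 = 0. Options: 10−3→G=2, 10−4→G=2, 10−6→G=1, 10−8→G=0, 10−9→G=0. Hits: 2.
Heap B: need g' = 0⊕3 = 3. Options: 14−3→G=3, 14−4→G=3, 14−6→G=2, 14−8→G=2, 14−9→G=1. Hits: 2.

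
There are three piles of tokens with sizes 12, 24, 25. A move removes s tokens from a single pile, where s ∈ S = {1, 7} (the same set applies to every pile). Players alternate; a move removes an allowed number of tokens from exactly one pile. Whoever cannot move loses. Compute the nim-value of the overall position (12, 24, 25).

1

All piles use S = {1, 7}:
n :  0  1  2  3  4  5  6  7  8  9 10 11 12 13 14 15 16 17 18 19 20 21 22 23 24 25
G :  0  1  0  1  0  1  0  1  0  1  0  1  0  1  0  1  0  1  0  1  0  1  0  1  0  1
Pile A: G(12) = 0.
Pile B: G(24) = 0.
Pile C: G(25) = 1.
Combined Grundy value = 0 ⊕ 0 ⊕ 1 = 1.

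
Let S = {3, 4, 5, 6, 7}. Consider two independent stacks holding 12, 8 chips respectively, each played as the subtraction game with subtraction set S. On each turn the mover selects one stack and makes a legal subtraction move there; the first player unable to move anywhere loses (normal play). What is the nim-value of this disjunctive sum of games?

All stacks use S = {3, 4, 5, 6, 7}:
G(0) = 0
G(1) = mex{} = 0
G(2) = mex{} = 0
G(3) = mex{0} = 1
G(4) = mex{0,0} = 1
G(5) = mex{0,0,0} = 1
G(6) = mex{1,0,0,0} = 2
G(7) = mex{1,1,0,0,0} = 2
G(8) = mex{1,1,1,0,0} = 2
G(9) = mex{2,1,1,1,0} = 3
G(10) = mex{2,2,1,1,1} = 0
G(11) = mex{2,2,2,1,1} = 0
G(12) = mex{3,2,2,2,1} = 0
Stack A: G(12) = 0.
Stack B: G(8) = 2.
Combined Grundy value = 0 ⊕ 2 = 2.

2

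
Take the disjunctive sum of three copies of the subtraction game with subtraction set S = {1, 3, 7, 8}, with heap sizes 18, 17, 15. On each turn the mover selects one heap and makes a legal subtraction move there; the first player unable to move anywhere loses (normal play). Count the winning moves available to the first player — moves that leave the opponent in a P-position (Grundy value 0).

All heaps use S = {1, 3, 7, 8}:
n :  0  1  2  3  4  5  6  7  8  9 10 11 12 13 14 15 16 17 18
G :  0  1  0  1  0  1  0  1  2  3  2  3  2  3  2  0  1  0  1
Heap A: G(18) = 1.
Heap B: G(17) = 0.
Heap C: G(15) = 0.
Combined Grundy value = 1 ⊕ 0 ⊕ 0 = 1.
A winning move leaves total XOR = 0, i.e. changes one component's Grundy value g to g ⊕ X where X is the current total.
Heap A: need g' = 1⊕1 = 0. Options: 18−1→G=0, 18−3→G=0, 18−7→G=3, 18−8→G=2. Hits: 2.
Heap B: need g' = 0⊕1 = 1. Options: 17−1→G=1, 17−3→G=2, 17−7→G=2, 17−8→G=3. Hits: 1.
Heap C: need g' = 0⊕1 = 1. Options: 15−1→G=2, 15−3→G=2, 15−7→G=2, 15−8→G=1. Hits: 1.

4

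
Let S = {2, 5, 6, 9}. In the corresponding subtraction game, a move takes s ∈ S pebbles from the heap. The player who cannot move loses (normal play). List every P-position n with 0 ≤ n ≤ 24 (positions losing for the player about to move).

n :  0  1  2  3  4  5  6  7  8  9 10 11 12 13 14 15 16 17 18 19 20 21 22 23 24
G :  0  0  1  1  0  2  1  3  0  2  1  0  0  1  1  0  2  1  3  0  2  1  0  0  1
P-positions are exactly the n with G(n) = 0.

0, 1, 4, 8, 11, 12, 15, 19, 22, 23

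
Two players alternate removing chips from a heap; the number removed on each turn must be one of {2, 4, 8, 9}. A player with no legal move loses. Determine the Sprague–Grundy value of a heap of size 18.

n :  0  1  2  3  4  5  6  7  8  9 10 11 12 13 14 15 16 17 18
G :  0  0  1  1  2  2  0  0  1  1  2  2  0  0  1  1  2  2  0

0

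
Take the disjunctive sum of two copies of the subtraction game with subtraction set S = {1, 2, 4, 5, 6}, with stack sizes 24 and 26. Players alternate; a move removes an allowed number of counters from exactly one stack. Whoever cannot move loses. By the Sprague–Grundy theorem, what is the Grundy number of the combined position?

2

All stacks use S = {1, 2, 4, 5, 6}:
G(0) = 0
G(1) = mex{0} = 1
G(2) = mex{1,0} = 2
G(3) = mex{2,1} = 0
G(4) = mex{0,2,0} = 1
G(5) = mex{1,0,1,0} = 2
G(6) = mex{2,1,2,1,0} = 3
G(7) = mex{3,2,0,2,1} = 4
G(8) = mex{4,3,1,0,2} = 5
G(9) = mex{5,4,2,1,0} = 3
G(10) = mex{3,5,3,2,1} = 0
G(11) = mex{0,3,4,3,2} = 1
G(12) = mex{1,0,5,4,3} = 2
G(13) = mex{2,1,3,5,4} = 0
G(14) = mex{0,2,0,3,5} = 1
G(15) = mex{1,0,1,0,3} = 2
G(16) = mex{2,1,2,1,0} = 3
G(17) = mex{3,2,0,2,1} = 4
G(18) = mex{4,3,1,0,2} = 5
G(19) = mex{5,4,2,1,0} = 3
G(20) = mex{3,5,3,2,1} = 0
G(21) = mex{0,3,4,3,2} = 1
G(22) = mex{1,0,5,4,3} = 2
G(23) = mex{2,1,3,5,4} = 0
G(24) = mex{0,2,0,3,5} = 1
G(25) = mex{1,0,1,0,3} = 2
G(26) = mex{2,1,2,1,0} = 3
Stack A: G(24) = 1.
Stack B: G(26) = 3.
Combined Grundy value = 1 ⊕ 3 = 2.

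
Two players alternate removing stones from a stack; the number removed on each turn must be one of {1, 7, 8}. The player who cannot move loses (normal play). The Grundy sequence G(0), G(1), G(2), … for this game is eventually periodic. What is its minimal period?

G(0) = 0
G(1) = mex{0} = 1
G(2) = mex{1} = 0
G(3) = mex{0} = 1
G(4) = mex{1} = 0
G(5) = mex{0} = 1
G(6) = mex{1} = 0
G(7) = mex{0,0} = 1
G(8) = mex{1,1,0} = 2
G(9) = mex{2,0,1} = 3
G(10) = mex{3,1,0} = 2
G(11) = mex{2,0,1} = 3
G(12) = mex{3,1,0} = 2
G(13) = mex{2,0,1} = 3
G(14) = mex{3,1,0} = 2
G(15) = mex{2,2,1} = 0
G(16) = mex{0,3,2} = 1
G(17) = mex{1,2,3} = 0
G(18) = mex{0,3,2} = 1
G(19) = mex{1,2,3} = 0
G(20) = mex{0,3,2} = 1
G(21) = mex{1,2,3} = 0
G(22) = mex{0,0,2} = 1
G(23) = mex{1,1,0} = 2
G(24) = mex{2,0,1} = 3
G(25) = mex{3,1,0} = 2
G(26) = mex{2,0,1} = 3
G(27) = mex{3,1,0} = 2
G(28) = mex{2,0,1} = 3
G(29) = mex{3,1,0} = 2
G(30) = mex{2,2,1} = 0
G(31) = mex{0,3,2} = 1
G(n+15) = G(n) holds for n = 0,…,7 (a full window of length max(S) = 8), so the sequence is purely periodic with period 15.

15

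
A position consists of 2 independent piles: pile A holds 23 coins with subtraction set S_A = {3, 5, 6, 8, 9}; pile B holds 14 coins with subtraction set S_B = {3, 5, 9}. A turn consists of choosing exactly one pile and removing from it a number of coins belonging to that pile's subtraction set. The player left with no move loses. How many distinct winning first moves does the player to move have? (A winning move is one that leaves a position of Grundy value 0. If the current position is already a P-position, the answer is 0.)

2

Pile A, S = {3, 5, 6, 8, 9}:
n :  0  1  2  3  4  5  6  7  8  9 10 11 12 13 14 15 16 17 18 19 20 21 22 23
G :  0  0  0  1  1  1  2  2  2  3  3  3  0  0  0  1  1  1  2  2  2  3  3  3
G_A(23) = 3.
Pile B, S = {3, 5, 9}:
G(0) = 0
G(1) = mex{} = 0
G(2) = mex{} = 0
G(3) = mex{0} = 1
G(4) = mex{0} = 1
G(5) = mex{0,0} = 1
G(6) = mex{1,0} = 2
G(7) = mex{1,0} = 2
G(8) = mex{1,1} = 0
G(9) = mex{2,1,0} = 3
G(10) = mex{2,1,0} = 3
G(11) = mex{0,2,0} = 1
G(12) = mex{3,2,1} = 0
G(13) = mex{3,0,1} = 2
G(14) = mex{1,3,1} = 0
G_B(14) = 0.
Combined Grundy value = 3 ⊕ 0 = 3.
A winning move leaves total XOR = 0, i.e. changes one component's Grundy value g to g ⊕ X where X is the current total.
Pile A: need g' = 3⊕3 = 0. Options: 23−3→G=2, 23−5→G=2, 23−6→G=1, 23−8→G=1, 23−9→G=0. Hits: 1.
Pile B: need g' = 0⊕3 = 3. Options: 14−3→G=1, 14−5→G=3, 14−9→G=1. Hits: 1.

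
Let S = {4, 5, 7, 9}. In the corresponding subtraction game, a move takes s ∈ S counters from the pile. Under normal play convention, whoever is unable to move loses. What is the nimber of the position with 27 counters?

0

G(0) = 0
G(1) = mex{} = 0
G(2) = mex{} = 0
G(3) = mex{} = 0
G(4) = mex{0} = 1
G(5) = mex{0,0} = 1
G(6) = mex{0,0} = 1
G(7) = mex{0,0,0} = 1
G(8) = mex{1,0,0} = 2
G(9) = mex{1,1,0,0} = 2
G(10) = mex{1,1,0,0} = 2
G(11) = mex{1,1,1,0} = 2
G(12) = mex{2,1,1,0} = 3
G(13) = mex{2,2,1,1} = 0
G(14) = mex{2,2,1,1} = 0
G(15) = mex{2,2,2,1} = 0
G(16) = mex{3,2,2,1} = 0
G(17) = mex{0,3,2,2} = 1
G(18) = mex{0,0,2,2} = 1
G(19) = mex{0,0,3,2} = 1
G(20) = mex{0,0,0,2} = 1
G(21) = mex{1,0,0,3} = 2
G(22) = mex{1,1,0,0} = 2
G(23) = mex{1,1,0,0} = 2
G(24) = mex{1,1,1,0} = 2
G(25) = mex{2,1,1,0} = 3
G(26) = mex{2,2,1,1} = 0
G(27) = mex{2,2,1,1} = 0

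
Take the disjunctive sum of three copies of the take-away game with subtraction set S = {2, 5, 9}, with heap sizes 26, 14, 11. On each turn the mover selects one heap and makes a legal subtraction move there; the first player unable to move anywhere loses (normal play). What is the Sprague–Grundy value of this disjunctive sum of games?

All heaps use S = {2, 5, 9}:
G(0) = 0
G(1) = mex{} = 0
G(2) = mex{0} = 1
G(3) = mex{0} = 1
G(4) = mex{1} = 0
G(5) = mex{1,0} = 2
G(6) = mex{0,0} = 1
G(7) = mex{2,1} = 0
G(8) = mex{1,1} = 0
G(9) = mex{0,0,0} = 1
G(10) = mex{0,2,0} = 1
G(11) = mex{1,1,1} = 0
G(12) = mex{1,0,1} = 2
G(13) = mex{0,0,0} = 1
G(14) = mex{2,1,2} = 0
G(15) = mex{1,1,1} = 0
G(16) = mex{0,0,0} = 1
G(17) = mex{0,2,0} = 1
G(18) = mex{1,1,1} = 0
G(19) = mex{1,0,1} = 2
G(20) = mex{0,0,0} = 1
G(21) = mex{2,1,2} = 0
G(22) = mex{1,1,1} = 0
G(23) = mex{0,0,0} = 1
G(24) = mex{0,2,0} = 1
G(25) = mex{1,1,1} = 0
G(26) = mex{1,0,1} = 2
Heap A: G(26) = 2.
Heap B: G(14) = 0.
Heap C: G(11) = 0.
Combined Grundy value = 2 ⊕ 0 ⊕ 0 = 2.

2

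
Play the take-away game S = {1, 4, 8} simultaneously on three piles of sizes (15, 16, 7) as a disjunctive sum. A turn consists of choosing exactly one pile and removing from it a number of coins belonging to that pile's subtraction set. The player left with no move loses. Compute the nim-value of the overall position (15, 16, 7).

All piles use S = {1, 4, 8}:
G(0) = 0
G(1) = mex{0} = 1
G(2) = mex{1} = 0
G(3) = mex{0} = 1
G(4) = mex{1,0} = 2
G(5) = mex{2,1} = 0
G(6) = mex{0,0} = 1
G(7) = mex{1,1} = 0
G(8) = mex{0,2,0} = 1
G(9) = mex{1,0,1} = 2
G(10) = mex{2,1,0} = 3
G(11) = mex{3,0,1} = 2
G(12) = mex{2,1,2} = 0
G(13) = mex{0,2,0} = 1
G(14) = mex{1,3,1} = 0
G(15) = mex{0,2,0} = 1
G(16) = mex{1,0,1} = 2
Pile A: G(15) = 1.
Pile B: G(16) = 2.
Pile C: G(7) = 0.
Combined Grundy value = 1 ⊕ 2 ⊕ 0 = 3.

3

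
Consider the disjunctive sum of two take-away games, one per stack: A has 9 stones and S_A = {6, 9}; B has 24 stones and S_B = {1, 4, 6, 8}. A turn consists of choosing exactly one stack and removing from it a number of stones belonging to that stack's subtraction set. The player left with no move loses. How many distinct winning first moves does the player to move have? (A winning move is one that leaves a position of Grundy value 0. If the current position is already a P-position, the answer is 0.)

4

Stack A, S = {6, 9}:
n : 0 1 2 3 4 5 6 7 8 9
G : 0 0 0 0 0 0 1 1 1 1
G_A(9) = 1.
Stack B, S = {1, 4, 6, 8}:
G(0) = 0
G(1) = mex{0} = 1
G(2) = mex{1} = 0
G(3) = mex{0} = 1
G(4) = mex{1,0} = 2
G(5) = mex{2,1} = 0
G(6) = mex{0,0,0} = 1
G(7) = mex{1,1,1} = 0
G(8) = mex{0,2,0,0} = 1
G(9) = mex{1,0,1,1} = 2
G(10) = mex{2,1,2,0} = 3
G(11) = mex{3,0,0,1} = 2
G(12) = mex{2,1,1,2} = 0
G(13) = mex{0,2,0,0} = 1
G(14) = mex{1,3,1,1} = 0
G(15) = mex{0,2,2,0} = 1
G(16) = mex{1,0,3,1} = 2
G(17) = mex{2,1,2,2} = 0
G(18) = mex{0,0,0,3} = 1
G(19) = mex{1,1,1,2} = 0
G(20) = mex{0,2,0,0} = 1
G(21) = mex{1,0,1,1} = 2
G(22) = mex{2,1,2,0} = 3
G(23) = mex{3,0,0,1} = 2
G(24) = mex{2,1,1,2} = 0
G_B(24) = 0.
Combined Grundy value = 1 ⊕ 0 = 1.
A winning move leaves total XOR = 0, i.e. changes one component's Grundy value g to g ⊕ X where X is the current total.
Stack A: need g' = 1⊕1 = 0. Options: 9−6→G=0, 9−9→G=0. Hits: 2.
Stack B: need g' = 0⊕1 = 1. Options: 24−1→G=2, 24−4→G=1, 24−6→G=1, 24−8→G=2. Hits: 2.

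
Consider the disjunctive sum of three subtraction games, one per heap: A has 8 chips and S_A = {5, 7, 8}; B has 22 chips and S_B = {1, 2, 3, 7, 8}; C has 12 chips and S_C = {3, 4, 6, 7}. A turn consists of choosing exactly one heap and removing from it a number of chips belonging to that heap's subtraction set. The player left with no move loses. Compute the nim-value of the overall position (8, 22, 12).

1

Heap A, S = {5, 7, 8}:
n : 0 1 2 3 4 5 6 7 8
G : 0 0 0 0 0 1 1 1 1
G_A(8) = 1.
Heap B, S = {1, 2, 3, 7, 8}:
n :  0  1  2  3  4  5  6  7  8  9 10 11 12 13 14 15 16 17 18 19 20 21 22
G :  0  1  2  3  0  1  2  3  4  0  1  2  3  0  1  2  3  4  0  1  2  3  0
G_B(22) = 0.
Heap C, S = {3, 4, 6, 7}:
G(0) = 0
G(1) = mex{} = 0
G(2) = mex{} = 0
G(3) = mex{0} = 1
G(4) = mex{0,0} = 1
G(5) = mex{0,0} = 1
G(6) = mex{1,0,0} = 2
G(7) = mex{1,1,0,0} = 2
G(8) = mex{1,1,0,0} = 2
G(9) = mex{2,1,1,0} = 3
G(10) = mex{2,2,1,1} = 0
G(11) = mex{2,2,1,1} = 0
G(12) = mex{3,2,2,1} = 0
G_C(12) = 0.
Combined Grundy value = 1 ⊕ 0 ⊕ 0 = 1.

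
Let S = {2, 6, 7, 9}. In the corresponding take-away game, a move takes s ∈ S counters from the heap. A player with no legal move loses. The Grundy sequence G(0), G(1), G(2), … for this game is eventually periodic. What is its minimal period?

G(0) = 0
G(1) = mex{} = 0
G(2) = mex{0} = 1
G(3) = mex{0} = 1
G(4) = mex{1} = 0
G(5) = mex{1} = 0
G(6) = mex{0,0} = 1
G(7) = mex{0,0,0} = 1
G(8) = mex{1,1,0} = 2
G(9) = mex{1,1,1,0} = 2
G(10) = mex{2,0,1,0} = 3
G(11) = mex{2,0,0,1} = 3
G(12) = mex{3,1,0,1} = 2
G(13) = mex{3,1,1,0} = 2
G(14) = mex{2,2,1,0} = 3
G(15) = mex{2,2,2,1} = 0
G(16) = mex{3,3,2,1} = 0
G(17) = mex{0,3,3,2} = 1
G(18) = mex{0,2,3,2} = 1
G(19) = mex{1,2,2,3} = 0
G(20) = mex{1,3,2,3} = 0
G(21) = mex{0,0,3,2} = 1
G(22) = mex{0,0,0,2} = 1
G(23) = mex{1,1,0,3} = 2
G(24) = mex{1,1,1,0} = 2
G(25) = mex{2,0,1,0} = 3
G(26) = mex{2,0,0,1} = 3
G(27) = mex{3,1,0,1} = 2
G(28) = mex{3,1,1,0} = 2
G(29) = mex{2,2,1,0} = 3
G(30) = mex{2,2,2,1} = 0
G(31) = mex{3,3,2,1} = 0
G(n+15) = G(n) holds for n = 0,…,8 (a full window of length max(S) = 9), so the sequence is purely periodic with period 15.

15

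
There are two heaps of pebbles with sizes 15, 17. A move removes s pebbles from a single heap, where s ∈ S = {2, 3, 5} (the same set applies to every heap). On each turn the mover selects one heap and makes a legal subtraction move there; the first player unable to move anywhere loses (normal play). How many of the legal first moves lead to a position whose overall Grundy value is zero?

3

All heaps use S = {2, 3, 5}:
n :  0  1  2  3  4  5  6  7  8  9 10 11 12 13 14 15 16 17
G :  0  0  1  1  2  2  3  0  0  1  1  2  2  3  0  0  1  1
Heap A: G(15) = 0.
Heap B: G(17) = 1.
Combined Grundy value = 0 ⊕ 1 = 1.
A winning move leaves total XOR = 0, i.e. changes one component's Grundy value g to g ⊕ X where X is the current total.
Heap A: need g' = 0⊕1 = 1. Options: 15−2→G=3, 15−3→G=2, 15−5→G=1. Hits: 1.
Heap B: need g' = 1⊕1 = 0. Options: 17−2→G=0, 17−3→G=0, 17−5→G=2. Hits: 2.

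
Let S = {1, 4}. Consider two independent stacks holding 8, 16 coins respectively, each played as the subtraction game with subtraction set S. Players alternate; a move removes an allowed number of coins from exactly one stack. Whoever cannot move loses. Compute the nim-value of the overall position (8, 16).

0

All stacks use S = {1, 4}:
n :  0  1  2  3  4  5  6  7  8  9 10 11 12 13 14 15 16
G :  0  1  0  1  2  0  1  0  1  2  0  1  0  1  2  0  1
Stack A: G(8) = 1.
Stack B: G(16) = 1.
Combined Grundy value = 1 ⊕ 1 = 0.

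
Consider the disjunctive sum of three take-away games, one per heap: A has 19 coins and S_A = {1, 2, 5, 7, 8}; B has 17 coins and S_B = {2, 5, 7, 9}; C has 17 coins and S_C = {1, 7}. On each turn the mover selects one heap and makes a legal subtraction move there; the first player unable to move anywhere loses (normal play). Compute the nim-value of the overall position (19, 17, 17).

Heap A, S = {1, 2, 5, 7, 8}:
n :  0  1  2  3  4  5  6  7  8  9 10 11 12 13 14 15 16 17 18 19
G :  0  1  2  0  1  2  0  1  2  0  1  2  0  1  2  0  1  2  0  1
G_A(19) = 1.
Heap B, S = {2, 5, 7, 9}:
G(0) = 0
G(1) = mex{} = 0
G(2) = mex{0} = 1
G(3) = mex{0} = 1
G(4) = mex{1} = 0
G(5) = mex{1,0} = 2
G(6) = mex{0,0} = 1
G(7) = mex{2,1,0} = 3
G(8) = mex{1,1,0} = 2
G(9) = mex{3,0,1,0} = 2
G(10) = mex{2,2,1,0} = 3
G(11) = mex{2,1,0,1} = 3
G(12) = mex{3,3,2,1} = 0
G(13) = mex{3,2,1,0} = 4
G(14) = mex{0,2,3,2} = 1
G(15) = mex{4,3,2,1} = 0
G(16) = mex{1,3,2,3} = 0
G(17) = mex{0,0,3,2} = 1
G_B(17) = 1.
Heap C, S = {1, 7}:
n :  0  1  2  3  4  5  6  7  8  9 10 11 12 13 14 15 16 17
G :  0  1  0  1  0  1  0  1  0  1  0  1  0  1  0  1  0  1
G_C(17) = 1.
Combined Grundy value = 1 ⊕ 1 ⊕ 1 = 1.

1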